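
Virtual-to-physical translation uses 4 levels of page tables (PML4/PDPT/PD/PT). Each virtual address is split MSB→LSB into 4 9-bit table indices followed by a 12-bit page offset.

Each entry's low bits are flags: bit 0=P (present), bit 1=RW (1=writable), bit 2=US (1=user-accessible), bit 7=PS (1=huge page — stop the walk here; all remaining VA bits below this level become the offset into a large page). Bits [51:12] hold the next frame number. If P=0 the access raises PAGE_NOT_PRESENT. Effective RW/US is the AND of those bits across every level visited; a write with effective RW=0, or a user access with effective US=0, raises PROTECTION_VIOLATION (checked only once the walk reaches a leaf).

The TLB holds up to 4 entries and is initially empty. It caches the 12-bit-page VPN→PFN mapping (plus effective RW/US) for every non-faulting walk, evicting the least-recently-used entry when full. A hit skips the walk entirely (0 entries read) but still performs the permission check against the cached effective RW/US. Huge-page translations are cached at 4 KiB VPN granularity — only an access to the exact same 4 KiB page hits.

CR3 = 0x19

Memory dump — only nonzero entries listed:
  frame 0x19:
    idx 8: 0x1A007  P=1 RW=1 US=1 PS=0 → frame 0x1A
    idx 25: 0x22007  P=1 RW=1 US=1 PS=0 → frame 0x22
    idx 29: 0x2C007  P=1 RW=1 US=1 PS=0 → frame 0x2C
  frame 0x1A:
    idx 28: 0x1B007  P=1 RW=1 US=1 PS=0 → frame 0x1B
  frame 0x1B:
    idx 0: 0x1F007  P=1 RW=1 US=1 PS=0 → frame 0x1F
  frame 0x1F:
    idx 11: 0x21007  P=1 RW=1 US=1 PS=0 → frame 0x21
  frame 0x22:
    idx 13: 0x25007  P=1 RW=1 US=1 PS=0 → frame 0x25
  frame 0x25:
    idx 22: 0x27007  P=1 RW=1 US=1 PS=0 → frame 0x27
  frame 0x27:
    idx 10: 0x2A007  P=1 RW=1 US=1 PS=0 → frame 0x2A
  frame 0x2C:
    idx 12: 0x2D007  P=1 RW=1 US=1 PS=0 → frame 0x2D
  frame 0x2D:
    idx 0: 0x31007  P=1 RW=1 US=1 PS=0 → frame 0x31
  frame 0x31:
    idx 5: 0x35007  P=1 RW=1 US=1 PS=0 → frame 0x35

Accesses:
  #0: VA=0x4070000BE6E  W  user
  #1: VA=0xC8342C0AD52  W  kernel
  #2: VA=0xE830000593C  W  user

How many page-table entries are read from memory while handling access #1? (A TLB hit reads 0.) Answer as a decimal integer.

Walk each access:
#0 VA=0x4070000BE6E (w,user):
  lvl0: tbl 0x19, slot 8 ⇒ 0x1A007 (P1/RW1/US1/PS0)
  lvl1: tbl 0x1A, slot 28 ⇒ 0x1B007 (P1/RW1/US1/PS0)
  lvl2: tbl 0x1B, slot 0 ⇒ 0x1F007 (P1/RW1/US1/PS0)
  lvl3: tbl 0x1F, slot 11 ⇒ 0x21007 (P1/RW1/US1/PS0)
  ✓ 0x21E6E  — 4 lookups
#1 VA=0xC8342C0AD52 (w,kernel):
  lvl0: tbl 0x19, slot 25 ⇒ 0x22007 (P1/RW1/US1/PS0)
  lvl1: tbl 0x22, slot 13 ⇒ 0x25007 (P1/RW1/US1/PS0)
  lvl2: tbl 0x25, slot 22 ⇒ 0x27007 (P1/RW1/US1/PS0)
  lvl3: tbl 0x27, slot 10 ⇒ 0x2A007 (P1/RW1/US1/PS0)
  ✓ 0x2AD52  — 4 lookups
#2 VA=0xE830000593C (w,user):
  lvl0: tbl 0x19, slot 29 ⇒ 0x2C007 (P1/RW1/US1/PS0)
  lvl1: tbl 0x2C, slot 12 ⇒ 0x2D007 (P1/RW1/US1/PS0)
  lvl2: tbl 0x2D, slot 0 ⇒ 0x31007 (P1/RW1/US1/PS0)
  lvl3: tbl 0x31, slot 5 ⇒ 0x35007 (P1/RW1/US1/PS0)
  ✓ 0x3593C  — 4 lookups

Entries read for #1: 4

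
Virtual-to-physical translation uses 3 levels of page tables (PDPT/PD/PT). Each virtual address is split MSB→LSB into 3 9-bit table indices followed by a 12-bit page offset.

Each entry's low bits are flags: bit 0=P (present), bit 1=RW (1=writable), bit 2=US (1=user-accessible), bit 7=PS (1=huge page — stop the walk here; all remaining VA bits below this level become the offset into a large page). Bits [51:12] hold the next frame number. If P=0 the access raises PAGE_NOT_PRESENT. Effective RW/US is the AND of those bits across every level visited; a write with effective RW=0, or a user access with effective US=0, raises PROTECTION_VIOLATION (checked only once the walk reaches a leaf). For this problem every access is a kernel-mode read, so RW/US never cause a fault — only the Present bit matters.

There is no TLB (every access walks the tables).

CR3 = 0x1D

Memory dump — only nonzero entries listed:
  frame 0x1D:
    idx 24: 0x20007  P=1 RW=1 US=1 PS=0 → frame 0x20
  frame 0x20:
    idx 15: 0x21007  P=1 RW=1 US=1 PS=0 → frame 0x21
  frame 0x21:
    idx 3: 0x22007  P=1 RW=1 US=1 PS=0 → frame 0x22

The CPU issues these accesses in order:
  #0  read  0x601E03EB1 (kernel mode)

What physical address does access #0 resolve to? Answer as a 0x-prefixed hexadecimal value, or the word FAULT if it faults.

Trace:
#0 VA=0x601E03EB1 (r,kernel):
  L0 @0x1D[24] → 0x20007  P=1,RW=1,US=1,PS=0
  L1 @0x20[15] → 0x21007  P=1,RW=1,US=1,PS=0
  L2 @0x21[3] → 0x22007  P=1,RW=1,US=1,PS=0
  ⇒ phys 0x22EB1  [3 reads]

Access #0 PA: 0x22EB1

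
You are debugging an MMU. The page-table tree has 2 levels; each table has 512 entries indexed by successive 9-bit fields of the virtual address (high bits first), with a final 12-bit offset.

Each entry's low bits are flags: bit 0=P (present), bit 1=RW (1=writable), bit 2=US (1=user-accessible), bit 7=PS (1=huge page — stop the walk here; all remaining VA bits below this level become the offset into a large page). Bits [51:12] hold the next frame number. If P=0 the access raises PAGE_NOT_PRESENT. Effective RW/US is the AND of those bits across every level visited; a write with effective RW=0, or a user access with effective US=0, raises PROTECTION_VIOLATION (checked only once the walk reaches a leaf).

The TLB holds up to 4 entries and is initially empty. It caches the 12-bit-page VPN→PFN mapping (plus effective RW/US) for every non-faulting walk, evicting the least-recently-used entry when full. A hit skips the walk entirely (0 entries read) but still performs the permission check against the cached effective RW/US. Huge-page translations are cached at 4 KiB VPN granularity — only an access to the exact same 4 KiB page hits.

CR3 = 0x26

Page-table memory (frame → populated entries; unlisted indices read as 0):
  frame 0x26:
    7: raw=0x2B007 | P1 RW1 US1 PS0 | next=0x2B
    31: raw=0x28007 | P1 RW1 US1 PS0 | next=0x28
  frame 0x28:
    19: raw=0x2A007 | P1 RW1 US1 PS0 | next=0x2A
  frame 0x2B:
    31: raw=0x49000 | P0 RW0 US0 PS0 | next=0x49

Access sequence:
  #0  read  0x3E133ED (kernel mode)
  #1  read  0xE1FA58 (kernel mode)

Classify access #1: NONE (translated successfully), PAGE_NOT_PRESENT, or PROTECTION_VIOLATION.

Walk each access:
#0 VA=0x3E133ED (r,kernel):
  L0 @0x26[31] → 0x28007  P=1,RW=1,US=1,PS=0
  L1 @0x28[19] → 0x2A007  P=1,RW=1,US=1,PS=0
  ⇒ phys 0x2A3ED  [2 reads]
#1 VA=0xE1FA58 (r,kernel):
  L0 @0x26[7] → 0x2B007  P=1,RW=1,US=1,PS=0
  L1 @0x2B[31] → 0x49000  P=0,RW=0,US=0,PS=0
  ✗ PAGE_NOT_PRESENT  [2 reads]

Access #1 fault: PAGE_NOT_PRESENT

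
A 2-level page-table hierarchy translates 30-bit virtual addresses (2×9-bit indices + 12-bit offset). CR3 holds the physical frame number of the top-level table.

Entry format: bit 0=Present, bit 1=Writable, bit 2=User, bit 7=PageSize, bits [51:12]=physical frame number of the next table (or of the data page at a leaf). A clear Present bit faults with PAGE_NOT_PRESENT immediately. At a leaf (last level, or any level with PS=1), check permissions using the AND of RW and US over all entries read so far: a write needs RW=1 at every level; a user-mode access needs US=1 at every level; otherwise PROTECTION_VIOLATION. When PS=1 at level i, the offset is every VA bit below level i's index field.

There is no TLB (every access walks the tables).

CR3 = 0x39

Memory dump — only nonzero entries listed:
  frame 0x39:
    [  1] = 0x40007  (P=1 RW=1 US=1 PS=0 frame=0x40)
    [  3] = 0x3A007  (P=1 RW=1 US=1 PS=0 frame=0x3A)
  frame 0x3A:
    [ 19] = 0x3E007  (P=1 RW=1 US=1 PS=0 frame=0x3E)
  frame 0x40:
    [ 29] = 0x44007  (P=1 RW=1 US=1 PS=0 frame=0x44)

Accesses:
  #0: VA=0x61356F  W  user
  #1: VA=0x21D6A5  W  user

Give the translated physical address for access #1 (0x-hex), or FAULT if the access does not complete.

Walk each access:
#0 VA=0x61356F (w,user):
  L0 @0x39[3] → 0x3A007  P=1,RW=1,US=1,PS=0
  L1 @0x3A[19] → 0x3E007  P=1,RW=1,US=1,PS=0
  ✓ 0x3E56F  — 2 lookups
#1 VA=0x21D6A5 (w,user):
  L0 @0x39[1] → 0x40007  P=1,RW=1,US=1,PS=0
  L1 @0x40[29] → 0x44007  P=1,RW=1,US=1,PS=0
  ✓ 0x446A5  — 2 lookups

Access #1 PA: 0x446A5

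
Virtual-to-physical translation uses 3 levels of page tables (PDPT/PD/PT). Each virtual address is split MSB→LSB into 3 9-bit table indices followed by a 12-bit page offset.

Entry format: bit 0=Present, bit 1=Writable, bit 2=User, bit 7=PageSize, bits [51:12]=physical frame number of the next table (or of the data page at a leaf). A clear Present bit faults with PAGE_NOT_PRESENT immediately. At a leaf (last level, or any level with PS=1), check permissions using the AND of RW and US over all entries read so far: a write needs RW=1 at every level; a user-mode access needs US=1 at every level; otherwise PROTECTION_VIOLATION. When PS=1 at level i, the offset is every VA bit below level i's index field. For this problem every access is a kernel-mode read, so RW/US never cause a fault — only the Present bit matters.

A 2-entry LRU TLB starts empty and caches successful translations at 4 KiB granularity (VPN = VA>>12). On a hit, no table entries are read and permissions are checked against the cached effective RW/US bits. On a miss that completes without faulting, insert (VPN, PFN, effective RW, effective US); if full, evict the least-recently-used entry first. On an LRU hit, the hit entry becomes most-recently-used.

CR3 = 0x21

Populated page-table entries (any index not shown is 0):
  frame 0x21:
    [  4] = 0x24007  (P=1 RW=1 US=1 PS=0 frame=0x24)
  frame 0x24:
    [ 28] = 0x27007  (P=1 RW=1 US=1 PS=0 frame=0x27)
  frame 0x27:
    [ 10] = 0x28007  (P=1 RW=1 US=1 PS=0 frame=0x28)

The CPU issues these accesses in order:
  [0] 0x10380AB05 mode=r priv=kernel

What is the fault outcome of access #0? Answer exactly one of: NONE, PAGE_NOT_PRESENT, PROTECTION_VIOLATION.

Per-access translation:
#0 VA=0x10380AB05 (r,kernel):
  [0] read 0x21 idx=4: raw=0x24007 flags P=1 W=1 U=1 S=0
  [1] read 0x24 idx=28: raw=0x27007 flags P=1 W=1 U=1 S=0
  [2] read 0x27 idx=10: raw=0x28007 flags P=1 W=1 U=1 S=0
  ✓ 0x28B05  — 3 lookups

Access #0 fault: NONE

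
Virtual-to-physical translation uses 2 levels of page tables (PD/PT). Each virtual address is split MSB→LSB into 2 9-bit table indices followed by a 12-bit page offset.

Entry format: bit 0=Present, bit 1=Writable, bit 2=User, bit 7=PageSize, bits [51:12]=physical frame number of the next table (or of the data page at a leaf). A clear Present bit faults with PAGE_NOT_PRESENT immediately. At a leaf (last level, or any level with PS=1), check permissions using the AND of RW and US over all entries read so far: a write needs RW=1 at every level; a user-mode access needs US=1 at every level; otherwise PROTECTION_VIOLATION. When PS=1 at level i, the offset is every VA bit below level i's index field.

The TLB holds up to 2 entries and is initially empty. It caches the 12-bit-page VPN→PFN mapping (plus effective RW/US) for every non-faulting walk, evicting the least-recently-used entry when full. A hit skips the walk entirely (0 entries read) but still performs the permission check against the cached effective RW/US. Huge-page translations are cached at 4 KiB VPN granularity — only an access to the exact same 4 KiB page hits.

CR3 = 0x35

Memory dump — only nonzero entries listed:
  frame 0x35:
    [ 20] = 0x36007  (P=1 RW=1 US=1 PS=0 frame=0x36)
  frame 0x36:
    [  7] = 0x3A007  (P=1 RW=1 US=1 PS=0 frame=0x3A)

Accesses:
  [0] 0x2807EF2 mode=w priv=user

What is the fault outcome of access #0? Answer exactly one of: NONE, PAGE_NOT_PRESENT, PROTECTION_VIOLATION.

Per-access translation:
#0 VA=0x2807EF2 (w,user):
  [0] read 0x35 idx=20: raw=0x36007 flags P=1 W=1 U=1 S=0
  [1] read 0x36 idx=7: raw=0x3A007 flags P=1 W=1 U=1 S=0
  ✓ 0x3AEF2  — 2 lookups

Access #0 fault: NONE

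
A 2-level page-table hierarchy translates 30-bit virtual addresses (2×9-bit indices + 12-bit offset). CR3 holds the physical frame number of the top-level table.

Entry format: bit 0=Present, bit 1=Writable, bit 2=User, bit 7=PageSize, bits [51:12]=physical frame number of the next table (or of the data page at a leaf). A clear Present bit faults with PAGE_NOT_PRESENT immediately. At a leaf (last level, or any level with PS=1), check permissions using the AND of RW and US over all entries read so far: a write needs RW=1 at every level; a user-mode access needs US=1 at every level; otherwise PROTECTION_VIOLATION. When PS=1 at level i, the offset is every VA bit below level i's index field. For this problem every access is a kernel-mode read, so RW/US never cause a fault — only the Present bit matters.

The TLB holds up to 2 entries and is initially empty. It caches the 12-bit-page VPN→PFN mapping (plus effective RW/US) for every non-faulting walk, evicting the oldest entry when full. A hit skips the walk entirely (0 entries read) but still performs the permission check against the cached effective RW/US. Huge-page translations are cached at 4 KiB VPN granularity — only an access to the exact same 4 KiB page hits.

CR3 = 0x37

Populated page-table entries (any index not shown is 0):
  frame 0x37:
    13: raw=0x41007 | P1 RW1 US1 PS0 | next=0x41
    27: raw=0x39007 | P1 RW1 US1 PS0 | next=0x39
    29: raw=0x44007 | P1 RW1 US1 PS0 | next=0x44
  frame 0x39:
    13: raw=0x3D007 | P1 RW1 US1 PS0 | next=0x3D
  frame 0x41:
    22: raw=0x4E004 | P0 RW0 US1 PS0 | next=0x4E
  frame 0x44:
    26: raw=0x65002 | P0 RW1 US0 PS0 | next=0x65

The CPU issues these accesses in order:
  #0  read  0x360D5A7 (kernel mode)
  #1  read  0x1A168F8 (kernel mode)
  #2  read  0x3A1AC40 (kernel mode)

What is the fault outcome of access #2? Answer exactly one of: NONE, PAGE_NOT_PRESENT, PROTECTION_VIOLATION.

Per-access translation:
#0 VA=0x360D5A7 (r,kernel):
  [0] read 0x37 idx=27: raw=0x39007 flags P=1 W=1 U=1 S=0
  [1] read 0x39 idx=13: raw=0x3D007 flags P=1 W=1 U=1 S=0
  ⇒ phys 0x3D5A7  [2 reads]
#1 VA=0x1A168F8 (r,kernel):
  [0] read 0x37 idx=13: raw=0x41007 flags P=1 W=1 U=1 S=0
  [1] read 0x41 idx=22: raw=0x4E004 flags P=0 W=0 U=1 S=0
  ✗ PAGE_NOT_PRESENT  [2 reads]
#2 VA=0x3A1AC40 (r,kernel):
  [0] read 0x37 idx=29: raw=0x44007 flags P=1 W=1 U=1 S=0
  [1] read 0x44 idx=26: raw=0x65002 flags P=0 W=1 U=0 S=0
  ✗ PAGE_NOT_PRESENT  [2 reads]

Access #2 fault: PAGE_NOT_PRESENT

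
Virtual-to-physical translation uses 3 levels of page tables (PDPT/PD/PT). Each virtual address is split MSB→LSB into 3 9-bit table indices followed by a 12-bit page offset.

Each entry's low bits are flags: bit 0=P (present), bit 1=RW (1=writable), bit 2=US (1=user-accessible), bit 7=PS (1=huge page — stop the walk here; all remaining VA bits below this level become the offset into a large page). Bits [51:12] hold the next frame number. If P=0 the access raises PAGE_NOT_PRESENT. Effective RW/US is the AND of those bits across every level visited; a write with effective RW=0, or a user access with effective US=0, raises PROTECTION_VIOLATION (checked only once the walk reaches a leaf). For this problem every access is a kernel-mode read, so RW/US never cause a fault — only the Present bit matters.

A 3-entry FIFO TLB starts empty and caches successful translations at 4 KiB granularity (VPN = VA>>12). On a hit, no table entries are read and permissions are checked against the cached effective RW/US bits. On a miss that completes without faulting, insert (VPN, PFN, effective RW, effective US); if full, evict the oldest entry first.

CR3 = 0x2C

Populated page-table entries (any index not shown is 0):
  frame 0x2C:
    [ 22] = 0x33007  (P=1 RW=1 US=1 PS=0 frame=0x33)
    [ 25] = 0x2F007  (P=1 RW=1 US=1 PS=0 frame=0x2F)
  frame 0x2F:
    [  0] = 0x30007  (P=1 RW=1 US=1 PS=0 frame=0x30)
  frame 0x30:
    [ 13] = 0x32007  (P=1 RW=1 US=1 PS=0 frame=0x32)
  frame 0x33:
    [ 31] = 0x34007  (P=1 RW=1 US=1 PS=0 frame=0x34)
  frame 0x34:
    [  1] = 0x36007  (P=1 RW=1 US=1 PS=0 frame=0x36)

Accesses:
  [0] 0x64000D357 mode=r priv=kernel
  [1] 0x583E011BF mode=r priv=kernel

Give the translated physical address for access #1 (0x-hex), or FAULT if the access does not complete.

Trace:
#0 VA=0x64000D357 (r,kernel):
  L0: frame=0x2C idx=25 entry=0x2F007 [P=1 RW=1 US=1 PS=0]
  L1: frame=0x2F idx=0 entry=0x30007 [P=1 RW=1 US=1 PS=0]
  L2: frame=0x30 idx=13 entry=0x32007 [P=1 RW=1 US=1 PS=0]
  ⇒ phys 0x32357  [3 reads]
#1 VA=0x583E011BF (r,kernel):
  L0: frame=0x2C idx=22 entry=0x33007 [P=1 RW=1 US=1 PS=0]
  L1: frame=0x33 idx=31 entry=0x34007 [P=1 RW=1 US=1 PS=0]
  L2: frame=0x34 idx=1 entry=0x36007 [P=1 RW=1 US=1 PS=0]
  ⇒ phys 0x361BF  [3 reads]

Access #1 PA: 0x361BF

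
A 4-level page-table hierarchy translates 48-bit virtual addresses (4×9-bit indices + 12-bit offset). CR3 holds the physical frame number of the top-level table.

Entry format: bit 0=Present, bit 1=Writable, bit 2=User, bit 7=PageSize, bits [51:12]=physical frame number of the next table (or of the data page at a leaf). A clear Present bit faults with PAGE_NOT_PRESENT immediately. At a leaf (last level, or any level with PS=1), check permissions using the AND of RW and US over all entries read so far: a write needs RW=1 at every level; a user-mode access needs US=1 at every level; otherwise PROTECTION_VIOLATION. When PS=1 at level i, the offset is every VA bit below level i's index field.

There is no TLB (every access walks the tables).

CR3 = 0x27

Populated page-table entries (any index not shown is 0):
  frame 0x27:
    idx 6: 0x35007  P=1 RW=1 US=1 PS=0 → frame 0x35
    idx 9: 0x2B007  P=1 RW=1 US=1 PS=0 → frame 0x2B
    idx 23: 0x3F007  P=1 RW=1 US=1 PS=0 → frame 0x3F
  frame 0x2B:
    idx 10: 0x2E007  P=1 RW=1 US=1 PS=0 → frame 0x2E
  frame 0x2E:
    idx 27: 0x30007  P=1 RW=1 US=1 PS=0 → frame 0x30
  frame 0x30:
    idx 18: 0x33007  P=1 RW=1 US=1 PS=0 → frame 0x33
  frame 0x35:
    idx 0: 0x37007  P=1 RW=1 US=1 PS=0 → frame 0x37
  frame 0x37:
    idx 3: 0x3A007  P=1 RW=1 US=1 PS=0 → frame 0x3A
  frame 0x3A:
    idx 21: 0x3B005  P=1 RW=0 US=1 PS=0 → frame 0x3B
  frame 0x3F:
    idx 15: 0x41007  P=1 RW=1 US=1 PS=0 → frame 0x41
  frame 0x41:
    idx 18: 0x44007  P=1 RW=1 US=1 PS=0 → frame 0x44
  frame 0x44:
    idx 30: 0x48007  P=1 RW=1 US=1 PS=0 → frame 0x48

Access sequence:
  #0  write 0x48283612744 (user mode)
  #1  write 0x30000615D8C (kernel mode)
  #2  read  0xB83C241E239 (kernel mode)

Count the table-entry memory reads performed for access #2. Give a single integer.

Walk each access:
#0 VA=0x48283612744 (w,user):
  L0 @0x27[9] → 0x2B007  P=1,RW=1,US=1,PS=0
  L1 @0x2B[10] → 0x2E007  P=1,RW=1,US=1,PS=0
  L2 @0x2E[27] → 0x30007  P=1,RW=1,US=1,PS=0
  L3 @0x30[18] → 0x33007  P=1,RW=1,US=1,PS=0
  → PA=0x33744  (4 entries read)
#1 VA=0x30000615D8C (w,kernel):
  L0 @0x27[6] → 0x35007  P=1,RW=1,US=1,PS=0
  L1 @0x35[0] → 0x37007  P=1,RW=1,US=1,PS=0
  L2 @0x37[3] → 0x3A007  P=1,RW=1,US=1,PS=0
  L3 @0x3A[21] → 0x3B005  P=1,RW=0,US=1,PS=0
  ⇒ fault: PROTECTION_VIOLATION  — 4 lookups
#2 VA=0xB83C241E239 (r,kernel):
  L0 @0x27[23] → 0x3F007  P=1,RW=1,US=1,PS=0
  L1 @0x3F[15] → 0x41007  P=1,RW=1,US=1,PS=0
  L2 @0x41[18] → 0x44007  P=1,RW=1,US=1,PS=0
  L3 @0x44[30] → 0x48007  P=1,RW=1,US=1,PS=0
  → PA=0x48239  (4 entries read)

Entries read for #2: 4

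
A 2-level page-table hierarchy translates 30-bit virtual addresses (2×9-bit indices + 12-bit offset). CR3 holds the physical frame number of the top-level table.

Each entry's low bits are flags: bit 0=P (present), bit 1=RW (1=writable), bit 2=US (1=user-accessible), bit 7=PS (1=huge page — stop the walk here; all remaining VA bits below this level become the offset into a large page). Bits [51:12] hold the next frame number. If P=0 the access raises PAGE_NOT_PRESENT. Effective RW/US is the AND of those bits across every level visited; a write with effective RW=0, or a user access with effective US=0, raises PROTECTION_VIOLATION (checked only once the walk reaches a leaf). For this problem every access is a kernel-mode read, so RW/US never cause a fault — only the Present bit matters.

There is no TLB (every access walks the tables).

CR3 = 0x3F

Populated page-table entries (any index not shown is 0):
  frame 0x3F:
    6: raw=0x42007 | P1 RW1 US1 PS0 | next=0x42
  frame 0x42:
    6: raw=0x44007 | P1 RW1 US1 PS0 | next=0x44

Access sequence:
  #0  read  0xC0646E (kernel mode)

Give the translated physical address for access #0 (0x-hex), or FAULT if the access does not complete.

Trace:
#0 VA=0xC0646E (r,kernel):
  L0: frame=0x3F idx=6 entry=0x42007 [P=1 RW=1 US=1 PS=0]
  L1: frame=0x42 idx=6 entry=0x44007 [P=1 RW=1 US=1 PS=0]
  ⇒ phys 0x4446E  [2 reads]

Access #0 PA: 0x4446E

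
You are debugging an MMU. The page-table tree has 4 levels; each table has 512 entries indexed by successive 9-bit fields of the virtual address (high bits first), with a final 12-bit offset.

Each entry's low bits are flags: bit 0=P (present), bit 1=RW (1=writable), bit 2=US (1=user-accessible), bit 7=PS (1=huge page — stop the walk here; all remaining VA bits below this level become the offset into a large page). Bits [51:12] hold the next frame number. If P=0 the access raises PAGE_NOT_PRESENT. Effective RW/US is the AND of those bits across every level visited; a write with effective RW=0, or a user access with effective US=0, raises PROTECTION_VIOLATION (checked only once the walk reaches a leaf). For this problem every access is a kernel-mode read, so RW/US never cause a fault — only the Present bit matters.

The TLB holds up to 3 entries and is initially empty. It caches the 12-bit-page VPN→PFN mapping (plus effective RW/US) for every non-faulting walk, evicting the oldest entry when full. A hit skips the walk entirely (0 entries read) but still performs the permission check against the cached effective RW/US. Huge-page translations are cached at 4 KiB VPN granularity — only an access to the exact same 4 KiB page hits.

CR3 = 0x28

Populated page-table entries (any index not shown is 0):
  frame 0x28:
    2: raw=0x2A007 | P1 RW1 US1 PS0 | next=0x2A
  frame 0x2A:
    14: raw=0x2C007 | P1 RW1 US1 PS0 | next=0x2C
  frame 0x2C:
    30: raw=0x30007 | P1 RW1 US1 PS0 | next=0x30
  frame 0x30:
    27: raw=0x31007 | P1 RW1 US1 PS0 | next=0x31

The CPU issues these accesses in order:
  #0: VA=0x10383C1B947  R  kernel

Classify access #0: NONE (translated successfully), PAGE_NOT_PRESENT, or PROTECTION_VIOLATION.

Walk each access:
#0 VA=0x10383C1B947 (r,kernel):
  L0 @0x28[2] → 0x2A007  P=1,RW=1,US=1,PS=0
  L1 @0x2A[14] → 0x2C007  P=1,RW=1,US=1,PS=0
  L2 @0x2C[30] → 0x30007  P=1,RW=1,US=1,PS=0
  L3 @0x30[27] → 0x31007  P=1,RW=1,US=1,PS=0
  ✓ 0x31947  — 4 lookups

Access #0 fault: NONE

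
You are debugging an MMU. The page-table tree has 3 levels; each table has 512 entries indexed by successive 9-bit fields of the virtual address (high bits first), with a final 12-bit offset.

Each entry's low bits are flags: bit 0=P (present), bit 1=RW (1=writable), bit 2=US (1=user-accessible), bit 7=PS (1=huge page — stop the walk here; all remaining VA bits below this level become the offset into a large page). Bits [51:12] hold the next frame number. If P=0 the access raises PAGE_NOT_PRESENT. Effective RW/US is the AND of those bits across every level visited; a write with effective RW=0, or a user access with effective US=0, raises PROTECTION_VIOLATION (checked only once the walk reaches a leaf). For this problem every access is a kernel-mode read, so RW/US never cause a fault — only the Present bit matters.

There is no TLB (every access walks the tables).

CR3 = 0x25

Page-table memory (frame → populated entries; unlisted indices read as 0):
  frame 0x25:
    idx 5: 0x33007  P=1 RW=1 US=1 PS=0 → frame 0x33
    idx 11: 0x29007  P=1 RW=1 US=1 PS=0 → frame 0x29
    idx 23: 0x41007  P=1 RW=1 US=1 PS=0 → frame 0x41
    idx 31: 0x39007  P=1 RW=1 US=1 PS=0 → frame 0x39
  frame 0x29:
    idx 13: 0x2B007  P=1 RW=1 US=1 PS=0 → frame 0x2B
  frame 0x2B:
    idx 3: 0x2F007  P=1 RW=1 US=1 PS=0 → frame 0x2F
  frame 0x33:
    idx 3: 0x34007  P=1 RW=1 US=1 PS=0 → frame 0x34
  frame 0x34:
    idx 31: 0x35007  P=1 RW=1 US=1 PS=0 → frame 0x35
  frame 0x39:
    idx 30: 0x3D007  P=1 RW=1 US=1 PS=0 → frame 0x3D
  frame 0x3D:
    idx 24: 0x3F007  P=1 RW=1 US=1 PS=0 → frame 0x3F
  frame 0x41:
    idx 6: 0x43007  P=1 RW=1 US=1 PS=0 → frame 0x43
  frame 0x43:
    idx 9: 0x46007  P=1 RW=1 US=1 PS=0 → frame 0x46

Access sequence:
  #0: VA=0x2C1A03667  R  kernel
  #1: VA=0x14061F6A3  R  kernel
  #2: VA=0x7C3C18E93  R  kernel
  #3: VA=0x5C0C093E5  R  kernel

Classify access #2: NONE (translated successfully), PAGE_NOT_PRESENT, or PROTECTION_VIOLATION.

Per-access translation:
#0 VA=0x2C1A03667 (r,kernel):
  lvl0: tbl 0x25, slot 11 ⇒ 0x29007 (P1/RW1/US1/PS0)
  lvl1: tbl 0x29, slot 13 ⇒ 0x2B007 (P1/RW1/US1/PS0)
  lvl2: tbl 0x2B, slot 3 ⇒ 0x2F007 (P1/RW1/US1/PS0)
  → PA=0x2F667  (3 entries read)
#1 VA=0x14061F6A3 (r,kernel):
  lvl0: tbl 0x25, slot 5 ⇒ 0x33007 (P1/RW1/US1/PS0)
  lvl1: tbl 0x33, slot 3 ⇒ 0x34007 (P1/RW1/US1/PS0)
  lvl2: tbl 0x34, slot 31 ⇒ 0x35007 (P1/RW1/US1/PS0)
  → PA=0x356A3  (3 entries read)
#2 VA=0x7C3C18E93 (r,kernel):
  lvl0: tbl 0x25, slot 31 ⇒ 0x39007 (P1/RW1/US1/PS0)
  lvl1: tbl 0x39, slot 30 ⇒ 0x3D007 (P1/RW1/US1/PS0)
  lvl2: tbl 0x3D, slot 24 ⇒ 0x3F007 (P1/RW1/US1/PS0)
  → PA=0x3FE93  (3 entries read)
#3 VA=0x5C0C093E5 (r,kernel):
  lvl0: tbl 0x25, slot 23 ⇒ 0x41007 (P1/RW1/US1/PS0)
  lvl1: tbl 0x41, slot 6 ⇒ 0x43007 (P1/RW1/US1/PS0)
  lvl2: tbl 0x43, slot 9 ⇒ 0x46007 (P1/RW1/US1/PS0)
  → PA=0x463E5  (3 entries read)

Access #2 fault: NONE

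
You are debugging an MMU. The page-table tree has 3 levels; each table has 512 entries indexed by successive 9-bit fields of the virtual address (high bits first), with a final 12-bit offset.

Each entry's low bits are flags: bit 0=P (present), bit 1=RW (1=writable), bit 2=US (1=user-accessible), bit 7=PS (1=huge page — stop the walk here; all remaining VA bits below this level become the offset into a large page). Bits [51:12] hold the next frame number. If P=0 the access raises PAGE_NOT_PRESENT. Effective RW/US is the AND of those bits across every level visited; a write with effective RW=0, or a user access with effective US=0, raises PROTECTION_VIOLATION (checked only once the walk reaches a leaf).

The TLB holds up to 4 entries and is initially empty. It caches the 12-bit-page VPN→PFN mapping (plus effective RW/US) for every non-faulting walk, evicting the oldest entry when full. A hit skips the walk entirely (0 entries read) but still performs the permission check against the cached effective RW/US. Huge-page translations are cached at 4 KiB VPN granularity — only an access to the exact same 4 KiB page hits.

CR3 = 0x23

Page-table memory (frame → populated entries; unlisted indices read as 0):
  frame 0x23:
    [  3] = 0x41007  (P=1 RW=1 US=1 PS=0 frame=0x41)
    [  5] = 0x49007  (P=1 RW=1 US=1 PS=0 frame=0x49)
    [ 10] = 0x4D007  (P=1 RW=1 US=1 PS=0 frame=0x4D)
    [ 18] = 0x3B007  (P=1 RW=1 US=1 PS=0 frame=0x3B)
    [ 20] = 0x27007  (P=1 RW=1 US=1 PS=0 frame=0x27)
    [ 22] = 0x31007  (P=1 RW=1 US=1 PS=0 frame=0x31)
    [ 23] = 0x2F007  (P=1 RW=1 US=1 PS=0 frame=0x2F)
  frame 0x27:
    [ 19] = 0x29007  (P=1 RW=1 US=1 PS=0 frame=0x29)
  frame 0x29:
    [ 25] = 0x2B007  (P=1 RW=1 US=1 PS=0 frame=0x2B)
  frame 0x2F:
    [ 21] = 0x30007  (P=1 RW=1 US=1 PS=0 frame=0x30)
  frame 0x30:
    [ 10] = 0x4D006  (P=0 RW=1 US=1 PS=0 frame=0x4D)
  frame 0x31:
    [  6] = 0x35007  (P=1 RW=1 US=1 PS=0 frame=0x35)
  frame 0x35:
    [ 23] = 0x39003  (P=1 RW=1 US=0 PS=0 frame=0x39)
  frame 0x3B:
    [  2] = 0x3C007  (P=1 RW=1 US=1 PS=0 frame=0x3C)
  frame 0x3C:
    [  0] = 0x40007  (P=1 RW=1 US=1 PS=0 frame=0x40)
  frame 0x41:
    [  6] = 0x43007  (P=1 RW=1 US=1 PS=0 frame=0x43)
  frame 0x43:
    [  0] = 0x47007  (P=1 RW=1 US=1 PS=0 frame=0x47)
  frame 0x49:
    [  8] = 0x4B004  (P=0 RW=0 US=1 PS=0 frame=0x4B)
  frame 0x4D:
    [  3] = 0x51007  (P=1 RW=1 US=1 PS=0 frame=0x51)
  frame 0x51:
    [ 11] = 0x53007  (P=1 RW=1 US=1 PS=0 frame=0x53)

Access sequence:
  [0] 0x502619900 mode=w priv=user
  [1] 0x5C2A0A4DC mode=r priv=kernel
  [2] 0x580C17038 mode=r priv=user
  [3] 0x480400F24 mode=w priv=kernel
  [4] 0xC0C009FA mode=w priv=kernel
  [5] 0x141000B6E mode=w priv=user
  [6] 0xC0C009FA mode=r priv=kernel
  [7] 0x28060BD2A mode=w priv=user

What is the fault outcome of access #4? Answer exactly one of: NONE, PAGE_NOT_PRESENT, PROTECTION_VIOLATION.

Per-access translation:
#0 VA=0x502619900 (w,user):
  L0 @0x23[20] → 0x27007  P=1,RW=1,US=1,PS=0
  L1 @0x27[19] → 0x29007  P=1,RW=1,US=1,PS=0
  L2 @0x29[25] → 0x2B007  P=1,RW=1,US=1,PS=0
  → PA=0x2B900  (3 entries read)
#1 VA=0x5C2A0A4DC (r,kernel):
  L0 @0x23[23] → 0x2F007  P=1,RW=1,US=1,PS=0
  L1 @0x2F[21] → 0x30007  P=1,RW=1,US=1,PS=0
  L2 @0x30[10] → 0x4D006  P=0,RW=1,US=1,PS=0
  ⇒ fault: PAGE_NOT_PRESENT  — 3 lookups
#2 VA=0x580C17038 (r,user):
  L0 @0x23[22] → 0x31007  P=1,RW=1,US=1,PS=0
  L1 @0x31[6] → 0x35007  P=1,RW=1,US=1,PS=0
  L2 @0x35[23] → 0x39003  P=1,RW=1,US=0,PS=0
  ⇒ fault: PROTECTION_VIOLATION  — 3 lookups
#3 VA=0x480400F24 (w,kernel):
  L0 @0x23[18] → 0x3B007  P=1,RW=1,US=1,PS=0
  L1 @0x3B[2] → 0x3C007  P=1,RW=1,US=1,PS=0
  L2 @0x3C[0] → 0x40007  P=1,RW=1,US=1,PS=0
  → PA=0x40F24  (3 entries read)
#4 VA=0xC0C009FA (w,kernel):
  L0 @0x23[3] → 0x41007  P=1,RW=1,US=1,PS=0
  L1 @0x41[6] → 0x43007  P=1,RW=1,US=1,PS=0
  L2 @0x43[0] → 0x47007  P=1,RW=1,US=1,PS=0
  → PA=0x479FA  (3 entries read)
#5 VA=0x141000B6E (w,user):
  L0 @0x23[5] → 0x49007  P=1,RW=1,US=1,PS=0
  L1 @0x49[8] → 0x4B004  P=0,RW=0,US=1,PS=0
  ⇒ fault: PAGE_NOT_PRESENT  — 2 lookups
#6 VA=0xC0C009FA (r,kernel):
  TLB hit vpn=0xC0C00 → PA=0x479FA
#7 VA=0x28060BD2A (w,user):
  L0 @0x23[10] → 0x4D007  P=1,RW=1,US=1,PS=0
  L1 @0x4D[3] → 0x51007  P=1,RW=1,US=1,PS=0
  L2 @0x51[11] → 0x53007  P=1,RW=1,US=1,PS=0
  → PA=0x53D2A  (3 entries read)

Access #4 fault: NONE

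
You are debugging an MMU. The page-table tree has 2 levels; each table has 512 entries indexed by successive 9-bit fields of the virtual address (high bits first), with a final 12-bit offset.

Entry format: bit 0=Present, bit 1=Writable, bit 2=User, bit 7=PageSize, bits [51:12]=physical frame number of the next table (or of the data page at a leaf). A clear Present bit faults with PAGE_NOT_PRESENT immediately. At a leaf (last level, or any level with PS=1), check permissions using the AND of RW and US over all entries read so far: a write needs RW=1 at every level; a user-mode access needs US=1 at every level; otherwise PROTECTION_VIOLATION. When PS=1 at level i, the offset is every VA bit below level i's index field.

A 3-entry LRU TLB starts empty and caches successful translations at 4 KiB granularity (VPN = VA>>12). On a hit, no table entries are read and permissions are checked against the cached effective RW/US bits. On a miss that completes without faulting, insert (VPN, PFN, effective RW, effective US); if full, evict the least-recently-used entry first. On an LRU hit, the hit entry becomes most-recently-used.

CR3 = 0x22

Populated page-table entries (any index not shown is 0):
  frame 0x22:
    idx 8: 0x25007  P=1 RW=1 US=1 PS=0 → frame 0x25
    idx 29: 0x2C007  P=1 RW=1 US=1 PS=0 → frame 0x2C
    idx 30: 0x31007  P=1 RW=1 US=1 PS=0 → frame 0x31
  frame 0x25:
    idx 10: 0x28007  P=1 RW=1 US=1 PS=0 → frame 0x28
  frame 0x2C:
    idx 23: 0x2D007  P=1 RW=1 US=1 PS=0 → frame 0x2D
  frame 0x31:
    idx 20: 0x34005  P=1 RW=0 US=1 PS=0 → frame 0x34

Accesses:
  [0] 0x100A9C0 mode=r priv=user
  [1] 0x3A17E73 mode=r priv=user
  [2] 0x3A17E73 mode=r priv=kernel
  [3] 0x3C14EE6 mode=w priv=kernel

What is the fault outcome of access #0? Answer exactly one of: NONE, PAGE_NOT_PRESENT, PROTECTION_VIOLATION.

Walk each access:
#0 VA=0x100A9C0 (r,user):
  L0 @0x22[8] → 0x25007  P=1,RW=1,US=1,PS=0
  L1 @0x25[10] → 0x28007  P=1,RW=1,US=1,PS=0
  → PA=0x289C0  (2 entries read)
#1 VA=0x3A17E73 (r,user):
  L0 @0x22[29] → 0x2C007  P=1,RW=1,US=1,PS=0
  L1 @0x2C[23] → 0x2D007  P=1,RW=1,US=1,PS=0
  → PA=0x2DE73  (2 entries read)
#2 VA=0x3A17E73 (r,kernel):
  TLB hit vpn=0x3A17 → PA=0x2DE73
#3 VA=0x3C14EE6 (w,kernel):
  L0 @0x22[30] → 0x31007  P=1,RW=1,US=1,PS=0
  L1 @0x31[20] → 0x34005  P=1,RW=0,US=1,PS=0
  ✗ PROTECTION_VIOLATION  [2 reads]

Access #0 fault: NONE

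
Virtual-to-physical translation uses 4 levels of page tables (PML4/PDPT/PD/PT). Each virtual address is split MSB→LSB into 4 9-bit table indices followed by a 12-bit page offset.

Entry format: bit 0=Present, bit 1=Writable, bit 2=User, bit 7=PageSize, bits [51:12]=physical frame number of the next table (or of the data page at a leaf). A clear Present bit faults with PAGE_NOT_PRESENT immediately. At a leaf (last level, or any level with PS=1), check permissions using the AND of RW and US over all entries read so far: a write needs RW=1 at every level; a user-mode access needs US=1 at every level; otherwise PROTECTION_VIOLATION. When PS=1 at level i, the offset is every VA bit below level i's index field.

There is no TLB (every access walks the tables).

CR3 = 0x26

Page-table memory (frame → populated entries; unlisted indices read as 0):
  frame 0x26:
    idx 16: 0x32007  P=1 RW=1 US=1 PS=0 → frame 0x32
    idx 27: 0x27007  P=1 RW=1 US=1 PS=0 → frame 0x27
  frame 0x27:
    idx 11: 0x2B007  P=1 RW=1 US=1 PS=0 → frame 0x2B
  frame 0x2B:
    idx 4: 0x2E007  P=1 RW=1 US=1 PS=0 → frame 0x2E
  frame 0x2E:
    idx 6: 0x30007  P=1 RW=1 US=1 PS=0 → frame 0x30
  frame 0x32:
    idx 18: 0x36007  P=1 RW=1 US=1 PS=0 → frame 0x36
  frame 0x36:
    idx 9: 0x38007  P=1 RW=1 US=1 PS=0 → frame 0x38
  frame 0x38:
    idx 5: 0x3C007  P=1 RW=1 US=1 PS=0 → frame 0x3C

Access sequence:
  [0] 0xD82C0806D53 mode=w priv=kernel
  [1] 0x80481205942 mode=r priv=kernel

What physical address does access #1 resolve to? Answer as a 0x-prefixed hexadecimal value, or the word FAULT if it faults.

Trace:
#0 VA=0xD82C0806D53 (w,kernel):
  L0: frame=0x26 idx=27 entry=0x27007 [P=1 RW=1 US=1 PS=0]
  L1: frame=0x27 idx=11 entry=0x2B007 [P=1 RW=1 US=1 PS=0]
  L2: frame=0x2B idx=4 entry=0x2E007 [P=1 RW=1 US=1 PS=0]
  L3: frame=0x2E idx=6 entry=0x30007 [P=1 RW=1 US=1 PS=0]
  ✓ 0x30D53  — 4 lookups
#1 VA=0x80481205942 (r,kernel):
  L0: frame=0x26 idx=16 entry=0x32007 [P=1 RW=1 US=1 PS=0]
  L1: frame=0x32 idx=18 entry=0x36007 [P=1 RW=1 US=1 PS=0]
  L2: frame=0x36 idx=9 entry=0x38007 [P=1 RW=1 US=1 PS=0]
  L3: frame=0x38 idx=5 entry=0x3C007 [P=1 RW=1 US=1 PS=0]
  ✓ 0x3C942  — 4 lookups

Access #1 PA: 0x3C942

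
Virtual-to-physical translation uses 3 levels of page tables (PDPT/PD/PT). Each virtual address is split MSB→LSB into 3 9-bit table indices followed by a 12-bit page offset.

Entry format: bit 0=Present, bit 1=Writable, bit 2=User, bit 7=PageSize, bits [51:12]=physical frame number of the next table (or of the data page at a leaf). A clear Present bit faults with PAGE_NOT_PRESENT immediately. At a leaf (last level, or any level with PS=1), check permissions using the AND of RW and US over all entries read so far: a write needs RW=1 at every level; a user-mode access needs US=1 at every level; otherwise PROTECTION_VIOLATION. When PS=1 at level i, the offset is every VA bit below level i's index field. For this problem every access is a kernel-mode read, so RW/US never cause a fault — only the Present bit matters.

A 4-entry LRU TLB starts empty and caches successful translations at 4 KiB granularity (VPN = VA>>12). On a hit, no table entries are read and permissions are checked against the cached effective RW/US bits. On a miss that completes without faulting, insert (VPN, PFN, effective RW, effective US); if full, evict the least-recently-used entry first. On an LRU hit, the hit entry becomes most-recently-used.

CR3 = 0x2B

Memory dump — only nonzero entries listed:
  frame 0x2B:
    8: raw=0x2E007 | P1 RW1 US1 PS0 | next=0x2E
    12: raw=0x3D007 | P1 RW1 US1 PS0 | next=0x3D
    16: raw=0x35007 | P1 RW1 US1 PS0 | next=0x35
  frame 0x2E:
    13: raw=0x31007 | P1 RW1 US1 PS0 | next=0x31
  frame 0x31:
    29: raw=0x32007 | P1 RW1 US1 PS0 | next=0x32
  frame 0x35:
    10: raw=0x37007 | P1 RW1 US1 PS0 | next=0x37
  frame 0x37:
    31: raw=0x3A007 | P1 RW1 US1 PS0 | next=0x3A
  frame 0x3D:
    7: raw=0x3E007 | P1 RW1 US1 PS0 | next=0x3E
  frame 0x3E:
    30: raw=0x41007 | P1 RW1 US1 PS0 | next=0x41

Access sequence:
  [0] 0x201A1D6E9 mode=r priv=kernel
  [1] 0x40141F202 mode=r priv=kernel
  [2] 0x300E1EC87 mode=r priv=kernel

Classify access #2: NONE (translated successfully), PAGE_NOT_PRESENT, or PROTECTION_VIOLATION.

Per-access translation:
#0 VA=0x201A1D6E9 (r,kernel):
  L0 @0x2B[8] → 0x2E007  P=1,RW=1,US=1,PS=0
  L1 @0x2E[13] → 0x31007  P=1,RW=1,US=1,PS=0
  L2 @0x31[29] → 0x32007  P=1,RW=1,US=1,PS=0
  ⇒ phys 0x326E9  [3 reads]
#1 VA=0x40141F202 (r,kernel):
  L0 @0x2B[16] → 0x35007  P=1,RW=1,US=1,PS=0
  L1 @0x35[10] → 0x37007  P=1,RW=1,US=1,PS=0
  L2 @0x37[31] → 0x3A007  P=1,RW=1,US=1,PS=0
  ⇒ phys 0x3A202  [3 reads]
#2 VA=0x300E1EC87 (r,kernel):
  L0 @0x2B[12] → 0x3D007  P=1,RW=1,US=1,PS=0
  L1 @0x3D[7] → 0x3E007  P=1,RW=1,US=1,PS=0
  L2 @0x3E[30] → 0x41007  P=1,RW=1,US=1,PS=0
  ⇒ phys 0x41C87  [3 reads]

Access #2 fault: NONE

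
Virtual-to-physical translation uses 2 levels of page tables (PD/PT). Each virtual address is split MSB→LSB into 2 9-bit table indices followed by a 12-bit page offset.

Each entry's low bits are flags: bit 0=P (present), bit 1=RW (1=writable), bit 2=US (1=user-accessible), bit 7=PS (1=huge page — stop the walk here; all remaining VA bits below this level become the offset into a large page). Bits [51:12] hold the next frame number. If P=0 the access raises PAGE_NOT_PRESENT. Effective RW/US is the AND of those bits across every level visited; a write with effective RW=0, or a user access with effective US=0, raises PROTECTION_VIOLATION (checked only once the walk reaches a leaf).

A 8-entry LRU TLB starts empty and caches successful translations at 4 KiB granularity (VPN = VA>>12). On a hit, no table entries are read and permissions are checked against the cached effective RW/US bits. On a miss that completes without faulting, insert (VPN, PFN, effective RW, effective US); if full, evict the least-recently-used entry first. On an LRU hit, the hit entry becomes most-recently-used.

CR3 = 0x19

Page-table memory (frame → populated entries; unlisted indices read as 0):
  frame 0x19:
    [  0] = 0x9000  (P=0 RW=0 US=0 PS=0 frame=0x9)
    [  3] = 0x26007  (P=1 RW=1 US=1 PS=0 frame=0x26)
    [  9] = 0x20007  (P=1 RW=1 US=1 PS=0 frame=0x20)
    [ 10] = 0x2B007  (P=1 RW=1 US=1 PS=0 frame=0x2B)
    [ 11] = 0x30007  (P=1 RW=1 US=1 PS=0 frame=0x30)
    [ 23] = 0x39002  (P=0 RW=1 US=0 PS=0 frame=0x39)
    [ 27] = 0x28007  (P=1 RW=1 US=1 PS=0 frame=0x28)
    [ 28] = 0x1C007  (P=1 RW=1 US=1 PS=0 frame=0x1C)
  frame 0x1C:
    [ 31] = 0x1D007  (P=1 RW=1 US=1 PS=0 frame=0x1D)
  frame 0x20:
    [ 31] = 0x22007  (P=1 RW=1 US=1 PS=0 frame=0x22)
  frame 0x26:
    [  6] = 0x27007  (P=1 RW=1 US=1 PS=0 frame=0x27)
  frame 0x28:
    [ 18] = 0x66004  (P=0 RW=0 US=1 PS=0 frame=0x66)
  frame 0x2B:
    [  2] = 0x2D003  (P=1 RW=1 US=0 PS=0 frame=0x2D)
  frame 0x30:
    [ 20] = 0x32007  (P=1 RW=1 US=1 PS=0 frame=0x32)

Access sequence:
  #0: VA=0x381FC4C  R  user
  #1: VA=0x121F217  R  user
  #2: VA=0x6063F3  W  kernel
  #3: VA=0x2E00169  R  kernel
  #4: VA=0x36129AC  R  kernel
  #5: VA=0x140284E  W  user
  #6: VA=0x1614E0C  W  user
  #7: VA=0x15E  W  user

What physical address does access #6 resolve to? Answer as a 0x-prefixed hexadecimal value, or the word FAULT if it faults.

Per-access translation:
#0 VA=0x381FC4C (r,user):
  L0 @0x19[28] → 0x1C007  P=1,RW=1,US=1,PS=0
  L1 @0x1C[31] → 0x1D007  P=1,RW=1,US=1,PS=0
  ⇒ phys 0x1DC4C  [2 reads]
#1 VA=0x121F217 (r,user):
  L0 @0x19[9] → 0x20007  P=1,RW=1,US=1,PS=0
  L1 @0x20[31] → 0x22007  P=1,RW=1,US=1,PS=0
  ⇒ phys 0x22217  [2 reads]
#2 VA=0x6063F3 (w,kernel):
  L0 @0x19[3] → 0x26007  P=1,RW=1,US=1,PS=0
  L1 @0x26[6] → 0x27007  P=1,RW=1,US=1,PS=0
  ⇒ phys 0x273F3  [2 reads]
#3 VA=0x2E00169 (r,kernel):
  L0 @0x19[23] → 0x39002  P=0,RW=1,US=0,PS=0
  → PAGE_NOT_PRESENT  (1 entries read)
#4 VA=0x36129AC (r,kernel):
  L0 @0x19[27] → 0x28007  P=1,RW=1,US=1,PS=0
  L1 @0x28[18] → 0x66004  P=0,RW=0,US=1,PS=0
  → PAGE_NOT_PRESENT  (2 entries read)
#5 VA=0x140284E (w,user):
  L0 @0x19[10] → 0x2B007  P=1,RW=1,US=1,PS=0
  L1 @0x2B[2] → 0x2D003  P=1,RW=1,US=0,PS=0
  → PROTECTION_VIOLATION  (2 entries read)
#6 VA=0x1614E0C (w,user):
  L0 @0x19[11] → 0x30007  P=1,RW=1,US=1,PS=0
  L1 @0x30[20] → 0x32007  P=1,RW=1,US=1,PS=0
  ⇒ phys 0x32E0C  [2 reads]
#7 VA=0x15E (w,user):
  L0 @0x19[0] → 0x9000  P=0,RW=0,US=0,PS=0
  → PAGE_NOT_PRESENT  (1 entries read)

Access #6 PA: 0x32E0C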